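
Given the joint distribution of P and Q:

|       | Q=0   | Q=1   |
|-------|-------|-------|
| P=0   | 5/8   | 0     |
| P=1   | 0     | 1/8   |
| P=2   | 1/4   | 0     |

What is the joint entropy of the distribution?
H(P,Q) = -Σ P(P,Q) log₂ P(P,Q), summed over the non-zero cells:
H(P,Q) = -[(5/8)·log₂(5/8) + (1/8)·log₂(1/8) + (1/4)·log₂(1/4)]
  = 0.4238 + 0.3750 + 0.5000
  = 1.2988 bits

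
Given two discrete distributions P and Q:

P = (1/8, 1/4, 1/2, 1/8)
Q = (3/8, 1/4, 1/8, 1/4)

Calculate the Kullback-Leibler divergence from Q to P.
D(P||Q) = Σ P(i) log₂(P(i)/Q(i))
  i=0: (1/8) × log₂((1/8)/(3/8)) = (1/8) × log₂(1/3) = -0.1981
  i=1: (1/4) × log₂((1/4)/(1/4)) = (1/4) × log₂(1) = 0.0000
  i=2: (1/2) × log₂((1/2)/(1/8)) = (1/2) × log₂(4) = 1.0000
  i=3: (1/8) × log₂((1/8)/(1/4)) = (1/8) × log₂(1/2) = -0.1250
D(P||Q) = -0.1981 + 0.0000 + 1.0000 - 0.1250
  = 0.6769 bits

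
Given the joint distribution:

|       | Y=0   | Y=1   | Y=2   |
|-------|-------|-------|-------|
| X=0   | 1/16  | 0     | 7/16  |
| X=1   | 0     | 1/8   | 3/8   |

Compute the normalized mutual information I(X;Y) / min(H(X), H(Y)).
Marginal P(X) (row sums):
  P(X=0) = 1/16 + 0 + 7/16 = 1/2
  P(X=1) = 0 + 1/8 + 3/8 = 1/2
Marginal P(Y) (column sums):
  P(Y=0) = 1/16 + 0 = 1/16
  P(Y=1) = 0 + 1/8 = 1/8
  P(Y=2) = 7/16 + 3/8 = 13/16

H(X) = -[(1/2)·log₂(1/2) + (1/2)·log₂(1/2)]
  = 0.5000 + 0.5000
  = 1.0000 bits
H(Y) = -[(1/16)·log₂(1/16) + (1/8)·log₂(1/8) + (13/16)·log₂(13/16)]
  = 0.2500 + 0.3750 + 0.2434
  = 0.8684 bits
H(X,Y) = -[(1/16)·log₂(1/16) + (7/16)·log₂(7/16) + (1/8)·log₂(1/8) + (3/8)·log₂(3/8)]
  = 0.2500 + 0.5218 + 0.3750 + 0.5306
  = 1.6774 bits

I(X;Y) = H(X) + H(Y) - H(X,Y)
  = 1.0000 + 0.8684 - 1.6774
  = 0.1910 bits

min(H(X), H(Y)) = min(1.0000, 0.8684) = 0.8684 bits
Normalized MI = 0.1910 / 0.8684 = 0.2199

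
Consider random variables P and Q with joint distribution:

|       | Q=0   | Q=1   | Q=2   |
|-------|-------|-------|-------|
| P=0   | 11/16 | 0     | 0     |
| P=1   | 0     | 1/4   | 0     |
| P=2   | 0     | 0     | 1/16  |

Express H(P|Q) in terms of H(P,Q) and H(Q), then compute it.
H(P|Q) = H(P,Q) - H(Q)

Marginal P(Q) (column sums):
  P(Q=0) = 11/16 + 0 + 0 = 11/16
  P(Q=1) = 0 + 1/4 + 0 = 1/4
  P(Q=2) = 0 + 0 + 1/16 = 1/16

H(P,Q) = -[(11/16)·log₂(11/16) + (1/4)·log₂(1/4) + (1/16)·log₂(1/16)]
  = 0.3716 + 0.5000 + 0.2500
  = 1.1216 bits
H(Q) = -[(11/16)·log₂(11/16) + (1/4)·log₂(1/4) + (1/16)·log₂(1/16)]
  = 0.3716 + 0.5000 + 0.2500
  = 1.1216 bits

H(P|Q) = 1.1216 - 1.1216 = 0.0000 bits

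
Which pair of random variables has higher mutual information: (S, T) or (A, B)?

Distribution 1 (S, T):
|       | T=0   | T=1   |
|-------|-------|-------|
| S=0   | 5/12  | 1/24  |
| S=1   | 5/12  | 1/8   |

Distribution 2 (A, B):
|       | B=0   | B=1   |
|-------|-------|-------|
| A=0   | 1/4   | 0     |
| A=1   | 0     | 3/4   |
Distribution 1 (S, T):
Marginal P(S) (row sums):
  P(S=0) = 5/12 + 1/24 = 11/24
  P(S=1) = 5/12 + 1/8 = 13/24
Marginal P(T) (column sums):
  P(T=0) = 5/12 + 5/12 = 5/6
  P(T=1) = 1/24 + 1/8 = 1/6

H(S) = -[(11/24)·log₂(11/24) + (13/24)·log₂(13/24)]
  = 0.5159 + 0.4791
  = 0.9950 bits
H(T) = -[(5/6)·log₂(5/6) + (1/6)·log₂(1/6)]
  = 0.2192 + 0.4308
  = 0.6500 bits
H(S,T) = -[(5/12)·log₂(5/12) + (1/24)·log₂(1/24) + (5/12)·log₂(5/12) + (1/8)·log₂(1/8)]
  = 0.5263 + 0.1910 + 0.5263 + 0.3750
  = 1.6186 bits

I(S;T) = H(S) + H(T) - H(S,T)
  = 0.9950 + 0.6500 - 1.6186
  = 0.0264 bits

Distribution 2 (A, B):
Marginal P(A) (row sums):
  P(A=0) = 1/4 + 0 = 1/4
  P(A=1) = 0 + 3/4 = 3/4
Marginal P(B) (column sums):
  P(B=0) = 1/4 + 0 = 1/4
  P(B=1) = 0 + 3/4 = 3/4

H(A) = -[(1/4)·log₂(1/4) + (3/4)·log₂(3/4)]
  = 0.5000 + 0.3113
  = 0.8113 bits
H(B) = -[(1/4)·log₂(1/4) + (3/4)·log₂(3/4)]
  = 0.5000 + 0.3113
  = 0.8113 bits
H(A,B) = -[(1/4)·log₂(1/4) + (3/4)·log₂(3/4)]
  = 0.5000 + 0.3113
  = 0.8113 bits

I(A;B) = H(A) + H(B) - H(A,B)
  = 0.8113 + 0.8113 - 0.8113
  = 0.8113 bits

I(A;B) = 0.8113 bits > I(S;T) = 0.0264 bits, so (A, B) has the higher mutual information (stronger dependence).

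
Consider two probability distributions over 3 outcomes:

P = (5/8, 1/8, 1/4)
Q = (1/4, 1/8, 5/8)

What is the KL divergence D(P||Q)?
D(P||Q) = Σ P(i) log₂(P(i)/Q(i))
  i=0: (5/8) × log₂((5/8)/(1/4)) = (5/8) × log₂(5/2) = 0.8262
  i=1: (1/8) × log₂((1/8)/(1/8)) = (1/8) × log₂(1) = 0.0000
  i=2: (1/4) × log₂((1/4)/(5/8)) = (1/4) × log₂(2/5) = -0.3305
D(P||Q) = 0.8262 + 0.0000 - 0.3305
  = 0.4957 bits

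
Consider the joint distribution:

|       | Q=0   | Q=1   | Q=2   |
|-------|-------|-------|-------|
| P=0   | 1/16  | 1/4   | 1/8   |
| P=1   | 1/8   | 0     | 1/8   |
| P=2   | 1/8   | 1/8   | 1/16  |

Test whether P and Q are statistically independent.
Marginal P(P) (row sums):
  P(P=0) = 1/16 + 1/4 + 1/8 = 7/16
  P(P=1) = 1/8 + 0 + 1/8 = 1/4
  P(P=2) = 1/8 + 1/8 + 1/16 = 5/16
Marginal P(Q) (column sums):
  P(Q=0) = 1/16 + 1/8 + 1/8 = 5/16
  P(Q=1) = 1/4 + 0 + 1/8 = 3/8
  P(Q=2) = 1/8 + 1/8 + 1/16 = 5/16

P and Q are independent iff P(P=i,Q=j) = P(P=i)·P(Q=j) for every cell.
  P(P=0)·P(Q=0) = 7/16 × 5/16 = 35/256, but P(P=0,Q=0) = 1/16 ✗

No, P and Q are not independent. Quantitatively, I(P;Q) > 0:

H(P) = -[(7/16)·log₂(7/16) + (1/4)·log₂(1/4) + (5/16)·log₂(5/16)]
  = 0.5218 + 0.5000 + 0.5244
  = 1.5462 bits
H(Q) = -[(5/16)·log₂(5/16) + (3/8)·log₂(3/8) + (5/16)·log₂(5/16)]
  = 0.5244 + 0.5306 + 0.5244
  = 1.5794 bits
H(P,Q) = -[(1/16)·log₂(1/16) + (1/4)·log₂(1/4) + (1/8)·log₂(1/8) + (1/8)·log₂(1/8) + (1/8)·log₂(1/8) + (1/8)·log₂(1/8) + (1/8)·log₂(1/8) + (1/16)·log₂(1/16)]
  = 0.2500 + 0.5000 + 0.3750 + 0.3750 + 0.3750 + 0.3750 + 0.3750 + 0.2500
  = 2.8750 bits
I(P;Q) = H(P) + H(Q) - H(P,Q) = 1.5462 + 1.5794 - 2.8750 = 0.2506 bits > 0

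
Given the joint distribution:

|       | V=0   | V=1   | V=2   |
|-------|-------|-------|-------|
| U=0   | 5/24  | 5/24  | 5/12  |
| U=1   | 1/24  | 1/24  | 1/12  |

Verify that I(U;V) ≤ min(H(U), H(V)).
Marginal P(U) (row sums):
  P(U=0) = 5/24 + 5/24 + 5/12 = 5/6
  P(U=1) = 1/24 + 1/24 + 1/12 = 1/6
Marginal P(V) (column sums):
  P(V=0) = 5/24 + 1/24 = 1/4
  P(V=1) = 5/24 + 1/24 = 1/4
  P(V=2) = 5/12 + 1/12 = 1/2

H(U) = -[(5/6)·log₂(5/6) + (1/6)·log₂(1/6)]
  = 0.2192 + 0.4308
  = 0.6500 bits
H(V) = -[(1/4)·log₂(1/4) + (1/4)·log₂(1/4) + (1/2)·log₂(1/2)]
  = 0.5000 + 0.5000 + 0.5000
  = 1.5000 bits
H(U,V) = -[(5/24)·log₂(5/24) + (5/24)·log₂(5/24) + (5/12)·log₂(5/12) + (1/24)·log₂(1/24) + (1/24)·log₂(1/24) + (1/12)·log₂(1/12)]
  = 0.4715 + 0.4715 + 0.5263 + 0.1910 + 0.1910 + 0.2987
  = 2.1500 bits

I(U;V) = H(U) + H(V) - H(U,V)
  = 0.6500 + 1.5000 - 2.1500
  = 0.0000 bits

min(H(U), H(V)) = min(0.6500, 1.5000) = 0.6500 bits
Since 0.0000 ≤ 0.6500, the bound is satisfied ✓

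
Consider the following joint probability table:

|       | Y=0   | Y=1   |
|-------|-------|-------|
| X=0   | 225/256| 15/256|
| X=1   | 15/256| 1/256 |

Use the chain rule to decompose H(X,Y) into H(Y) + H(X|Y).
By the chain rule: H(X,Y) = H(Y) + H(X|Y)

Marginal P(Y) (column sums):
  P(Y=0) = 225/256 + 15/256 = 15/16
  P(Y=1) = 15/256 + 1/256 = 1/16
H(Y) = -[(15/16)·log₂(15/16) + (1/16)·log₂(1/16)]
  = 0.0873 + 0.2500
  = 0.3373 bits
H(X|Y) = -Σ P(X,Y)·log₂ P(X|Y), where P(X|Y) = P(X,Y) / P(Y)
  (X=0,Y=0): P(X|Y) = (225/256)/(15/16) = 15/16;  -(225/256)·log₂(15/16) = 0.0818
  (X=0,Y=1): P(X|Y) = (15/256)/(1/16) = 15/16;  -(15/256)·log₂(15/16) = 0.0055
  (X=1,Y=0): P(X|Y) = (15/256)/(15/16) = 1/16;  -(15/256)·log₂(1/16) = 0.2344
  (X=1,Y=1): P(X|Y) = (1/256)/(1/16) = 1/16;  -(1/256)·log₂(1/16) = 0.0156
H(X|Y) = 0.0818 + 0.0055 + 0.2344 + 0.0156
  = 0.3373 bits

H(X,Y) = H(Y) + H(X|Y) = 0.3373 + 0.3373 = 0.6746 bits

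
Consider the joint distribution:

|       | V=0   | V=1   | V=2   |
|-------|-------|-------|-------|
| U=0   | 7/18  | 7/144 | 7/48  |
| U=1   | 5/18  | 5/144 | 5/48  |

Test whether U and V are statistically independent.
Marginal P(U) (row sums):
  P(U=0) = 7/18 + 7/144 + 7/48 = 7/12
  P(U=1) = 5/18 + 5/144 + 5/48 = 5/12
Marginal P(V) (column sums):
  P(V=0) = 7/18 + 5/18 = 2/3
  P(V=1) = 7/144 + 5/144 = 1/12
  P(V=2) = 7/48 + 5/48 = 1/4

U and V are independent iff P(U=i,V=j) = P(U=i)·P(V=j) for every cell.
  P(U=0)·P(V=0) = 7/12 × 2/3 = 7/18 = P(U=0,V=0) ✓
  P(U=0)·P(V=1) = 7/12 × 1/12 = 7/144 = P(U=0,V=1) ✓
  P(U=0)·P(V=2) = 7/12 × 1/4 = 7/48 = P(U=0,V=2) ✓
  P(U=1)·P(V=0) = 5/12 × 2/3 = 5/18 = P(U=1,V=0) ✓
  P(U=1)·P(V=1) = 5/12 × 1/12 = 5/144 = P(U=1,V=1) ✓
  P(U=1)·P(V=2) = 5/12 × 1/4 = 5/48 = P(U=1,V=2) ✓

Yes, U and V are independent: every cell factors, so I(U;V) = 0 bits.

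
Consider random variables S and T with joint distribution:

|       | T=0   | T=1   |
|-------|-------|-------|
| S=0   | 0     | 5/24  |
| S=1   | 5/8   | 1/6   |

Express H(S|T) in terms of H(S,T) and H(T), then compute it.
H(S|T) = H(S,T) - H(T)

Marginal P(T) (column sums):
  P(T=0) = 0 + 5/8 = 5/8
  P(T=1) = 5/24 + 1/6 = 3/8

H(S,T) = -[(5/24)·log₂(5/24) + (5/8)·log₂(5/8) + (1/6)·log₂(1/6)]
  = 0.4715 + 0.4238 + 0.4308
  = 1.3261 bits
H(T) = -[(5/8)·log₂(5/8) + (3/8)·log₂(3/8)]
  = 0.4238 + 0.5306
  = 0.9544 bits

H(S|T) = 1.3261 - 0.9544 = 0.3717 bits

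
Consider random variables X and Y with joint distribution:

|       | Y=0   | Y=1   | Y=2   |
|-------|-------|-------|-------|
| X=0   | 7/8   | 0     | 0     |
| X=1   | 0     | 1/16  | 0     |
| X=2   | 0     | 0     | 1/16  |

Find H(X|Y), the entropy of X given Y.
Marginal P(Y) (column sums):
  P(Y=0) = 7/8 + 0 + 0 = 7/8
  P(Y=1) = 0 + 1/16 + 0 = 1/16
  P(Y=2) = 0 + 0 + 1/16 = 1/16

H(X|Y) = -Σ P(X,Y)·log₂ P(X|Y), where P(X|Y) = P(X,Y) / P(Y)
  (cells with P(X,Y) = 0 contribute 0)
  (X=0,Y=0): P(X|Y) = (7/8)/(7/8) = 1;  -(7/8)·log₂(1) = 0.0000
  (X=1,Y=1): P(X|Y) = (1/16)/(1/16) = 1;  -(1/16)·log₂(1) = 0.0000
  (X=2,Y=2): P(X|Y) = (1/16)/(1/16) = 1;  -(1/16)·log₂(1) = 0.0000
H(X|Y) = 0.0000 + 0.0000 + 0.0000
  = 0.0000 bits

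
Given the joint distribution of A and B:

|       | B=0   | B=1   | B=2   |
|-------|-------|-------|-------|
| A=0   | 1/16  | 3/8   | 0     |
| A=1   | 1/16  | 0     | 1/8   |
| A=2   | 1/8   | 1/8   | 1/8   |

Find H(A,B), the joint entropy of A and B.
H(A,B) = -Σ P(A,B) log₂ P(A,B), summed over the non-zero cells:
H(A,B) = -[(1/16)·log₂(1/16) + (3/8)·log₂(3/8) + (1/16)·log₂(1/16) + (1/8)·log₂(1/8) + (1/8)·log₂(1/8) + (1/8)·log₂(1/8) + (1/8)·log₂(1/8)]
  = 0.2500 + 0.5306 + 0.2500 + 0.3750 + 0.3750 + 0.3750 + 0.3750
  = 2.5306 bits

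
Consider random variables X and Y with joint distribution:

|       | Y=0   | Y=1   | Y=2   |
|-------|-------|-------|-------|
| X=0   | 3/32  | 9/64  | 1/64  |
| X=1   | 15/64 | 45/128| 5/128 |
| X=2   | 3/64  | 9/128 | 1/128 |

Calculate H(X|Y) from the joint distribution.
Marginal P(Y) (column sums):
  P(Y=0) = 3/32 + 15/64 + 3/64 = 3/8
  P(Y=1) = 9/64 + 45/128 + 9/128 = 9/16
  P(Y=2) = 1/64 + 5/128 + 1/128 = 1/16

H(X|Y) = -Σ P(X,Y)·log₂ P(X|Y), where P(X|Y) = P(X,Y) / P(Y)
  (X=0,Y=0): P(X|Y) = (3/32)/(3/8) = 1/4;  -(3/32)·log₂(1/4) = 0.1875
  (X=0,Y=1): P(X|Y) = (9/64)/(9/16) = 1/4;  -(9/64)·log₂(1/4) = 0.2813
  (X=0,Y=2): P(X|Y) = (1/64)/(1/16) = 1/4;  -(1/64)·log₂(1/4) = 0.0313
  (X=1,Y=0): P(X|Y) = (15/64)/(3/8) = 5/8;  -(15/64)·log₂(5/8) = 0.1589
  (X=1,Y=1): P(X|Y) = (45/128)/(9/16) = 5/8;  -(45/128)·log₂(5/8) = 0.2384
  (X=1,Y=2): P(X|Y) = (5/128)/(1/16) = 5/8;  -(5/128)·log₂(5/8) = 0.0265
  (X=2,Y=0): P(X|Y) = (3/64)/(3/8) = 1/8;  -(3/64)·log₂(1/8) = 0.1406
  (X=2,Y=1): P(X|Y) = (9/128)/(9/16) = 1/8;  -(9/128)·log₂(1/8) = 0.2109
  (X=2,Y=2): P(X|Y) = (1/128)/(1/16) = 1/8;  -(1/128)·log₂(1/8) = 0.0234
H(X|Y) = 0.1875 + 0.2813 + 0.0313 + 0.1589 + 0.2384 + 0.0265 + 0.1406 + 0.2109 + 0.0234
  = 1.2988 bits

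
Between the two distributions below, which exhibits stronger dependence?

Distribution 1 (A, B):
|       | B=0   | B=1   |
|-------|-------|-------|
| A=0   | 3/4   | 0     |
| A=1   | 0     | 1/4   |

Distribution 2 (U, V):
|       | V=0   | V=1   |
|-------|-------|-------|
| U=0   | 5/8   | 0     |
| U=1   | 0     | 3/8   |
Distribution 1 (A, B):
Marginal P(A) (row sums):
  P(A=0) = 3/4 + 0 = 3/4
  P(A=1) = 0 + 1/4 = 1/4
Marginal P(B) (column sums):
  P(B=0) = 3/4 + 0 = 3/4
  P(B=1) = 0 + 1/4 = 1/4

H(A) = -[(3/4)·log₂(3/4) + (1/4)·log₂(1/4)]
  = 0.3113 + 0.5000
  = 0.8113 bits
H(B) = -[(3/4)·log₂(3/4) + (1/4)·log₂(1/4)]
  = 0.3113 + 0.5000
  = 0.8113 bits
H(A,B) = -[(3/4)·log₂(3/4) + (1/4)·log₂(1/4)]
  = 0.3113 + 0.5000
  = 0.8113 bits

I(A;B) = H(A) + H(B) - H(A,B)
  = 0.8113 + 0.8113 - 0.8113
  = 0.8113 bits

Distribution 2 (U, V):
Marginal P(U) (row sums):
  P(U=0) = 5/8 + 0 = 5/8
  P(U=1) = 0 + 3/8 = 3/8
Marginal P(V) (column sums):
  P(V=0) = 5/8 + 0 = 5/8
  P(V=1) = 0 + 3/8 = 3/8

H(U) = -[(5/8)·log₂(5/8) + (3/8)·log₂(3/8)]
  = 0.4238 + 0.5306
  = 0.9544 bits
H(V) = -[(5/8)·log₂(5/8) + (3/8)·log₂(3/8)]
  = 0.4238 + 0.5306
  = 0.9544 bits
H(U,V) = -[(5/8)·log₂(5/8) + (3/8)·log₂(3/8)]
  = 0.4238 + 0.5306
  = 0.9544 bits

I(U;V) = H(U) + H(V) - H(U,V)
  = 0.9544 + 0.9544 - 0.9544
  = 0.9544 bits

I(U;V) = 0.9544 bits > I(A;B) = 0.8113 bits, so (U, V) has the higher mutual information (stronger dependence).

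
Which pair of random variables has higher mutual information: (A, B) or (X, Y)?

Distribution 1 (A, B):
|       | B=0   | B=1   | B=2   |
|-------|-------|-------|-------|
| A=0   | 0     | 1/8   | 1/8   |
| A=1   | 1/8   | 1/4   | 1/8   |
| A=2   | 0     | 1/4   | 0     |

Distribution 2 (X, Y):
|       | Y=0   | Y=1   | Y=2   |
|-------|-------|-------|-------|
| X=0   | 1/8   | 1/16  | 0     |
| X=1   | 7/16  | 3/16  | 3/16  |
Distribution 1 (A, B):
Marginal P(A) (row sums):
  P(A=0) = 0 + 1/8 + 1/8 = 1/4
  P(A=1) = 1/8 + 1/4 + 1/8 = 1/2
  P(A=2) = 0 + 1/4 + 0 = 1/4
Marginal P(B) (column sums):
  P(B=0) = 0 + 1/8 + 0 = 1/8
  P(B=1) = 1/8 + 1/4 + 1/4 = 5/8
  P(B=2) = 1/8 + 1/8 + 0 = 1/4

H(A) = -[(1/4)·log₂(1/4) + (1/2)·log₂(1/2) + (1/4)·log₂(1/4)]
  = 0.5000 + 0.5000 + 0.5000
  = 1.5000 bits
H(B) = -[(1/8)·log₂(1/8) + (5/8)·log₂(5/8) + (1/4)·log₂(1/4)]
  = 0.3750 + 0.4238 + 0.5000
  = 1.2988 bits
H(A,B) = -[(1/8)·log₂(1/8) + (1/8)·log₂(1/8) + (1/8)·log₂(1/8) + (1/4)·log₂(1/4) + (1/8)·log₂(1/8) + (1/4)·log₂(1/4)]
  = 0.3750 + 0.3750 + 0.3750 + 0.5000 + 0.3750 + 0.5000
  = 2.5000 bits

I(A;B) = H(A) + H(B) - H(A,B)
  = 1.5000 + 1.2988 - 2.5000
  = 0.2988 bits

Distribution 2 (X, Y):
Marginal P(X) (row sums):
  P(X=0) = 1/8 + 1/16 + 0 = 3/16
  P(X=1) = 7/16 + 3/16 + 3/16 = 13/16
Marginal P(Y) (column sums):
  P(Y=0) = 1/8 + 7/16 = 9/16
  P(Y=1) = 1/16 + 3/16 = 1/4
  P(Y=2) = 0 + 3/16 = 3/16

H(X) = -[(3/16)·log₂(3/16) + (13/16)·log₂(13/16)]
  = 0.4528 + 0.2434
  = 0.6962 bits
H(Y) = -[(9/16)·log₂(9/16) + (1/4)·log₂(1/4) + (3/16)·log₂(3/16)]
  = 0.4669 + 0.5000 + 0.4528
  = 1.4197 bits
H(X,Y) = -[(1/8)·log₂(1/8) + (1/16)·log₂(1/16) + (7/16)·log₂(7/16) + (3/16)·log₂(3/16) + (3/16)·log₂(3/16)]
  = 0.3750 + 0.2500 + 0.5218 + 0.4528 + 0.4528
  = 2.0524 bits

I(X;Y) = H(X) + H(Y) - H(X,Y)
  = 0.6962 + 1.4197 - 2.0524
  = 0.0635 bits

I(A;B) = 0.2988 bits > I(X;Y) = 0.0635 bits, so (A, B) has the higher mutual information (stronger dependence).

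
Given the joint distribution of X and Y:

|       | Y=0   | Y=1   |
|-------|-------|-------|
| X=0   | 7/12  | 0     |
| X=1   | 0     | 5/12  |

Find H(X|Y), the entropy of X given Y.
Marginal P(Y) (column sums):
  P(Y=0) = 7/12 + 0 = 7/12
  P(Y=1) = 0 + 5/12 = 5/12

H(X|Y) = -Σ P(X,Y)·log₂ P(X|Y), where P(X|Y) = P(X,Y) / P(Y)
  (cells with P(X,Y) = 0 contribute 0)
  (X=0,Y=0): P(X|Y) = (7/12)/(7/12) = 1;  -(7/12)·log₂(1) = 0.0000
  (X=1,Y=1): P(X|Y) = (5/12)/(5/12) = 1;  -(5/12)·log₂(1) = 0.0000
H(X|Y) = 0.0000 + 0.0000
  = 0.0000 bits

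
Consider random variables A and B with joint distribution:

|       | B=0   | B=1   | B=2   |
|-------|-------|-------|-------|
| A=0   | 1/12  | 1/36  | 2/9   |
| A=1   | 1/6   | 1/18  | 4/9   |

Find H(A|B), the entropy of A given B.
Marginal P(B) (column sums):
  P(B=0) = 1/12 + 1/6 = 1/4
  P(B=1) = 1/36 + 1/18 = 1/12
  P(B=2) = 2/9 + 4/9 = 2/3

H(A|B) = -Σ P(A,B)·log₂ P(A|B), where P(A|B) = P(A,B) / P(B)
  (A=0,B=0): P(A|B) = (1/12)/(1/4) = 1/3;  -(1/12)·log₂(1/3) = 0.1321
  (A=0,B=1): P(A|B) = (1/36)/(1/12) = 1/3;  -(1/36)·log₂(1/3) = 0.0440
  (A=0,B=2): P(A|B) = (2/9)/(2/3) = 1/3;  -(2/9)·log₂(1/3) = 0.3522
  (A=1,B=0): P(A|B) = (1/6)/(1/4) = 2/3;  -(1/6)·log₂(2/3) = 0.0975
  (A=1,B=1): P(A|B) = (1/18)/(1/12) = 2/3;  -(1/18)·log₂(2/3) = 0.0325
  (A=1,B=2): P(A|B) = (4/9)/(2/3) = 2/3;  -(4/9)·log₂(2/3) = 0.2600
H(A|B) = 0.1321 + 0.0440 + 0.3522 + 0.0975 + 0.0325 + 0.2600
  = 0.9183 bits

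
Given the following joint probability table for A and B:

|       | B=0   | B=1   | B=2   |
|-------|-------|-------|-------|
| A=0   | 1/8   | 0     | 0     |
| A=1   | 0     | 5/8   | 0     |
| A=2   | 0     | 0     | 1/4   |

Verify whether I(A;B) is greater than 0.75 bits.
Marginal P(A) (row sums):
  P(A=0) = 1/8 + 0 + 0 = 1/8
  P(A=1) = 0 + 5/8 + 0 = 5/8
  P(A=2) = 0 + 0 + 1/4 = 1/4
Marginal P(B) (column sums):
  P(B=0) = 1/8 + 0 + 0 = 1/8
  P(B=1) = 0 + 5/8 + 0 = 5/8
  P(B=2) = 0 + 0 + 1/4 = 1/4

H(A) = -[(1/8)·log₂(1/8) + (5/8)·log₂(5/8) + (1/4)·log₂(1/4)]
  = 0.3750 + 0.4238 + 0.5000
  = 1.2988 bits
H(B) = -[(1/8)·log₂(1/8) + (5/8)·log₂(5/8) + (1/4)·log₂(1/4)]
  = 0.3750 + 0.4238 + 0.5000
  = 1.2988 bits
H(A,B) = -[(1/8)·log₂(1/8) + (5/8)·log₂(5/8) + (1/4)·log₂(1/4)]
  = 0.3750 + 0.4238 + 0.5000
  = 1.2988 bits

I(A;B) = H(A) + H(B) - H(A,B)
  = 1.2988 + 1.2988 - 1.2988
  = 1.2988 bits

Yes. I(A;B) = 1.2988 bits, which is > 0.75 bits.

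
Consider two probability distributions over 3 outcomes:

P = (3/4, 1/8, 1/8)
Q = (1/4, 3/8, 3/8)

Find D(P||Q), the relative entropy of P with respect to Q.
D(P||Q) = Σ P(i) log₂(P(i)/Q(i))
  i=0: (3/4) × log₂((3/4)/(1/4)) = (3/4) × log₂(3) = 1.1887
  i=1: (1/8) × log₂((1/8)/(3/8)) = (1/8) × log₂(1/3) = -0.1981
  i=2: (1/8) × log₂((1/8)/(3/8)) = (1/8) × log₂(1/3) = -0.1981
D(P||Q) = 1.1887 - 0.1981 - 0.1981
  = 0.7925 bits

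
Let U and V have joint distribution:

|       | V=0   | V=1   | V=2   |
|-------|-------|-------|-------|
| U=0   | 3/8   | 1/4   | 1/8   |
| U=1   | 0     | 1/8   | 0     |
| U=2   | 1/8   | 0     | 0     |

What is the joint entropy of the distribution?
H(U,V) = -Σ P(U,V) log₂ P(U,V), summed over the non-zero cells:
H(U,V) = -[(3/8)·log₂(3/8) + (1/4)·log₂(1/4) + (1/8)·log₂(1/8) + (1/8)·log₂(1/8) + (1/8)·log₂(1/8)]
  = 0.5306 + 0.5000 + 0.3750 + 0.3750 + 0.3750
  = 2.1556 bits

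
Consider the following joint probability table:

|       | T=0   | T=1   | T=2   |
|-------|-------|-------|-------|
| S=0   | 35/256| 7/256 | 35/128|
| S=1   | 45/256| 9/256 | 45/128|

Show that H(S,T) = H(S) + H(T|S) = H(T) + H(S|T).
Marginal P(S) (row sums):
  P(S=0) = 35/256 + 7/256 + 35/128 = 7/16
  P(S=1) = 45/256 + 9/256 + 45/128 = 9/16
Marginal P(T) (column sums):
  P(T=0) = 35/256 + 45/256 = 5/16
  P(T=1) = 7/256 + 9/256 = 1/16
  P(T=2) = 35/128 + 45/128 = 5/8

Decomposition 1: H(S) + H(T|S)
H(S) = -[(7/16)·log₂(7/16) + (9/16)·log₂(9/16)]
  = 0.5218 + 0.4669
  = 0.9887 bits
H(T|S) = -Σ P(S,T)·log₂ P(T|S), where P(T|S) = P(S,T) / P(S)
  (S=0,T=0): P(T|S) = (35/256)/(7/16) = 5/16;  -(35/256)·log₂(5/16) = 0.2294
  (S=0,T=1): P(T|S) = (7/256)/(7/16) = 1/16;  -(7/256)·log₂(1/16) = 0.1094
  (S=0,T=2): P(T|S) = (35/128)/(7/16) = 5/8;  -(35/128)·log₂(5/8) = 0.1854
  (S=1,T=0): P(T|S) = (45/256)/(9/16) = 5/16;  -(45/256)·log₂(5/16) = 0.2950
  (S=1,T=1): P(T|S) = (9/256)/(9/16) = 1/16;  -(9/256)·log₂(1/16) = 0.1406
  (S=1,T=2): P(T|S) = (45/128)/(9/16) = 5/8;  -(45/128)·log₂(5/8) = 0.2384
H(T|S) = 0.2294 + 0.1094 + 0.1854 + 0.2950 + 0.1406 + 0.2384
  = 1.1982 bits
H(S) + H(T|S) = 0.9887 + 1.1982 = 2.1869 bits

Decomposition 2: H(T) + H(S|T)
H(T) = -[(5/16)·log₂(5/16) + (1/16)·log₂(1/16) + (5/8)·log₂(5/8)]
  = 0.5244 + 0.2500 + 0.4238
  = 1.1982 bits
H(S|T) = -Σ P(S,T)·log₂ P(S|T), where P(S|T) = P(S,T) / P(T)
  (S=0,T=0): P(S|T) = (35/256)/(5/16) = 7/16;  -(35/256)·log₂(7/16) = 0.1631
  (S=0,T=1): P(S|T) = (7/256)/(1/16) = 7/16;  -(7/256)·log₂(7/16) = 0.0326
  (S=0,T=2): P(S|T) = (35/128)/(5/8) = 7/16;  -(35/128)·log₂(7/16) = 0.3261
  (S=1,T=0): P(S|T) = (45/256)/(5/16) = 9/16;  -(45/256)·log₂(9/16) = 0.1459
  (S=1,T=1): P(S|T) = (9/256)/(1/16) = 9/16;  -(9/256)·log₂(9/16) = 0.0292
  (S=1,T=2): P(S|T) = (45/128)/(5/8) = 9/16;  -(45/128)·log₂(9/16) = 0.2918
H(S|T) = 0.1631 + 0.0326 + 0.3261 + 0.1459 + 0.0292 + 0.2918
  = 0.9887 bits
H(T) + H(S|T) = 1.1982 + 0.9887 = 2.1869 bits

Direct computation of the joint entropy:
H(S,T) = -[(35/256)·log₂(35/256) + (7/256)·log₂(7/256) + (35/128)·log₂(35/128) + (45/256)·log₂(45/256) + (9/256)·log₂(9/256) + (45/128)·log₂(45/128)]
  = 0.3925 + 0.1420 + 0.5115 + 0.4409 + 0.1698 + 0.5302
  = 2.1869 bits

All three agree: H(S,T) = 2.1869 bits ✓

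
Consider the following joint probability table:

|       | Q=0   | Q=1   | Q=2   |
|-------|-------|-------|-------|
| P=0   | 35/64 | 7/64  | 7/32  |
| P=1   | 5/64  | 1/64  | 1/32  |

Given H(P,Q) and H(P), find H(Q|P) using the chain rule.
From the chain rule: H(P,Q) = H(P) + H(Q|P)
Therefore: H(Q|P) = H(P,Q) - H(P)

H(P,Q) = -[(35/64)·log₂(35/64) + (7/64)·log₂(7/64) + (7/32)·log₂(7/32) + (5/64)·log₂(5/64) + (1/64)·log₂(1/64) + (1/32)·log₂(1/32)]
  = 0.4762 + 0.3492 + 0.4796 + 0.2873 + 0.0938 + 0.1563
  = 1.8424 bits
Marginal P(P) (row sums):
  P(P=0) = 35/64 + 7/64 + 7/32 = 7/8
  P(P=1) = 5/64 + 1/64 + 1/32 = 1/8
H(P) = -[(7/8)·log₂(7/8) + (1/8)·log₂(1/8)]
  = 0.1686 + 0.3750
  = 0.5436 bits

H(Q|P) = 1.8424 - 0.5436 = 1.2988 bits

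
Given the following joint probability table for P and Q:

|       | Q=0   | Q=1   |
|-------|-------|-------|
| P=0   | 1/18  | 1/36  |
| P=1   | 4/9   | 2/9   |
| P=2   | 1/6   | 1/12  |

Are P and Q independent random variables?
Marginal P(P) (row sums):
  P(P=0) = 1/18 + 1/36 = 1/12
  P(P=1) = 4/9 + 2/9 = 2/3
  P(P=2) = 1/6 + 1/12 = 1/4
Marginal P(Q) (column sums):
  P(Q=0) = 1/18 + 4/9 + 1/6 = 2/3
  P(Q=1) = 1/36 + 2/9 + 1/12 = 1/3

P and Q are independent iff P(P=i,Q=j) = P(P=i)·P(Q=j) for every cell.
  P(P=0)·P(Q=0) = 1/12 × 2/3 = 1/18 = P(P=0,Q=0) ✓
  P(P=0)·P(Q=1) = 1/12 × 1/3 = 1/36 = P(P=0,Q=1) ✓
  P(P=1)·P(Q=0) = 2/3 × 2/3 = 4/9 = P(P=1,Q=0) ✓
  P(P=1)·P(Q=1) = 2/3 × 1/3 = 2/9 = P(P=1,Q=1) ✓
  P(P=2)·P(Q=0) = 1/4 × 2/3 = 1/6 = P(P=2,Q=0) ✓
  P(P=2)·P(Q=1) = 1/4 × 1/3 = 1/12 = P(P=2,Q=1) ✓

Yes, P and Q are independent: every cell factors, so I(P;Q) = 0 bits.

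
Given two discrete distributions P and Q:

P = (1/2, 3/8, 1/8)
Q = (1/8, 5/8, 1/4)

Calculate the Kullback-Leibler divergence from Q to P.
D(P||Q) = Σ P(i) log₂(P(i)/Q(i))
  i=0: (1/2) × log₂((1/2)/(1/8)) = (1/2) × log₂(4) = 1.0000
  i=1: (3/8) × log₂((3/8)/(5/8)) = (3/8) × log₂(3/5) = -0.2764
  i=2: (1/8) × log₂((1/8)/(1/4)) = (1/8) × log₂(1/2) = -0.1250
D(P||Q) = 1.0000 - 0.2764 - 0.1250
  = 0.5986 bits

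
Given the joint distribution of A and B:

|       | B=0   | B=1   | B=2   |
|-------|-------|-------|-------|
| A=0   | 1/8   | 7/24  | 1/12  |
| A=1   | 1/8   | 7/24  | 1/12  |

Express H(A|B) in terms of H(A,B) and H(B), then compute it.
H(A|B) = H(A,B) - H(B)

Marginal P(B) (column sums):
  P(B=0) = 1/8 + 1/8 = 1/4
  P(B=1) = 7/24 + 7/24 = 7/12
  P(B=2) = 1/12 + 1/12 = 1/6

H(A,B) = -[(1/8)·log₂(1/8) + (7/24)·log₂(7/24) + (1/12)·log₂(1/12) + (1/8)·log₂(1/8) + (7/24)·log₂(7/24) + (1/12)·log₂(1/12)]
  = 0.3750 + 0.5185 + 0.2987 + 0.3750 + 0.5185 + 0.2987
  = 2.3844 bits
H(B) = -[(1/4)·log₂(1/4) + (7/12)·log₂(7/12) + (1/6)·log₂(1/6)]
  = 0.5000 + 0.4536 + 0.4308
  = 1.3844 bits

H(A|B) = 2.3844 - 1.3844 = 1.0000 bits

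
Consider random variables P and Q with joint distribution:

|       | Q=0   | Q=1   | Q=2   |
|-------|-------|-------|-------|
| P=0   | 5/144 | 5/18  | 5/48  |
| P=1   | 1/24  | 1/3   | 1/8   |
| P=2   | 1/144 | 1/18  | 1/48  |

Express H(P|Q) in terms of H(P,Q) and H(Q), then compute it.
H(P|Q) = H(P,Q) - H(Q)

Marginal P(Q) (column sums):
  P(Q=0) = 5/144 + 1/24 + 1/144 = 1/12
  P(Q=1) = 5/18 + 1/3 + 1/18 = 2/3
  P(Q=2) = 5/48 + 1/8 + 1/48 = 1/4

H(P,Q) = -[(5/144)·log₂(5/144) + (5/18)·log₂(5/18) + (5/48)·log₂(5/48) + (1/24)·log₂(1/24) + (1/3)·log₂(1/3) + (1/8)·log₂(1/8) + (1/144)·log₂(1/144) + (1/18)·log₂(1/18) + (1/48)·log₂(1/48)]
  = 0.1683 + 0.5133 + 0.3399 + 0.1910 + 0.5283 + 0.3750 + 0.0498 + 0.2317 + 0.1164
  = 2.5137 bits
H(Q) = -[(1/12)·log₂(1/12) + (2/3)·log₂(2/3) + (1/4)·log₂(1/4)]
  = 0.2987 + 0.3900 + 0.5000
  = 1.1887 bits

H(P|Q) = 2.5137 - 1.1887 = 1.3250 bits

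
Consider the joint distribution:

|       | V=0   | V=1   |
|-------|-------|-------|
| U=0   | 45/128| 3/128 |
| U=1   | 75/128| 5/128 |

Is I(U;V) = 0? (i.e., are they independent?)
Marginal P(U) (row sums):
  P(U=0) = 45/128 + 3/128 = 3/8
  P(U=1) = 75/128 + 5/128 = 5/8
Marginal P(V) (column sums):
  P(V=0) = 45/128 + 75/128 = 15/16
  P(V=1) = 3/128 + 5/128 = 1/16

U and V are independent iff P(U=i,V=j) = P(U=i)·P(V=j) for every cell.
  P(U=0)·P(V=0) = 3/8 × 15/16 = 45/128 = P(U=0,V=0) ✓
  P(U=0)·P(V=1) = 3/8 × 1/16 = 3/128 = P(U=0,V=1) ✓
  P(U=1)·P(V=0) = 5/8 × 15/16 = 75/128 = P(U=1,V=0) ✓
  P(U=1)·P(V=1) = 5/8 × 1/16 = 5/128 = P(U=1,V=1) ✓

Yes, U and V are independent: every cell factors, so I(U;V) = 0 bits.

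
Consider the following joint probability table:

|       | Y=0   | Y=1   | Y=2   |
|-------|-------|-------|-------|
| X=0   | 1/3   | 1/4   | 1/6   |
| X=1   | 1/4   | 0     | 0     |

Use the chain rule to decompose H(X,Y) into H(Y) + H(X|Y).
By the chain rule: H(X,Y) = H(Y) + H(X|Y)

Marginal P(Y) (column sums):
  P(Y=0) = 1/3 + 1/4 = 7/12
  P(Y=1) = 1/4 + 0 = 1/4
  P(Y=2) = 1/6 + 0 = 1/6
H(Y) = -[(7/12)·log₂(7/12) + (1/4)·log₂(1/4) + (1/6)·log₂(1/6)]
  = 0.4536 + 0.5000 + 0.4308
  = 1.3844 bits
H(X|Y) = -Σ P(X,Y)·log₂ P(X|Y), where P(X|Y) = P(X,Y) / P(Y)
  (cells with P(X,Y) = 0 contribute 0)
  (X=0,Y=0): P(X|Y) = (1/3)/(7/12) = 4/7;  -(1/3)·log₂(4/7) = 0.2691
  (X=0,Y=1): P(X|Y) = (1/4)/(1/4) = 1;  -(1/4)·log₂(1) = 0.0000
  (X=0,Y=2): P(X|Y) = (1/6)/(1/6) = 1;  -(1/6)·log₂(1) = 0.0000
  (X=1,Y=0): P(X|Y) = (1/4)/(7/12) = 3/7;  -(1/4)·log₂(3/7) = 0.3056
H(X|Y) = 0.2691 + 0.0000 + 0.0000 + 0.3056
  = 0.5747 bits

H(X,Y) = H(Y) + H(X|Y) = 1.3844 + 0.5747 = 1.9591 bits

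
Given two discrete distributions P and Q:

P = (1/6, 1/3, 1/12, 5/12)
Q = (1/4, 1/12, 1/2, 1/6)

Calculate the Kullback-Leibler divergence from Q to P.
D(P||Q) = Σ P(i) log₂(P(i)/Q(i))
  i=0: (1/6) × log₂((1/6)/(1/4)) = (1/6) × log₂(2/3) = -0.0975
  i=1: (1/3) × log₂((1/3)/(1/12)) = (1/3) × log₂(4) = 0.6667
  i=2: (1/12) × log₂((1/12)/(1/2)) = (1/12) × log₂(1/6) = -0.2154
  i=3: (5/12) × log₂((5/12)/(1/6)) = (5/12) × log₂(5/2) = 0.5508
D(P||Q) = -0.0975 + 0.6667 - 0.2154 + 0.5508
  = 0.9046 bits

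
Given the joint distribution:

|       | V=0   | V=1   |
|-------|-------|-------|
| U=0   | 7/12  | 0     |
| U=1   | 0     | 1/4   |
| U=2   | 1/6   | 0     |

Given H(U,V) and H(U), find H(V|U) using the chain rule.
From the chain rule: H(U,V) = H(U) + H(V|U)
Therefore: H(V|U) = H(U,V) - H(U)

H(U,V) = -[(7/12)·log₂(7/12) + (1/4)·log₂(1/4) + (1/6)·log₂(1/6)]
  = 0.4536 + 0.5000 + 0.4308
  = 1.3844 bits
Marginal P(U) (row sums):
  P(U=0) = 7/12 + 0 = 7/12
  P(U=1) = 0 + 1/4 = 1/4
  P(U=2) = 1/6 + 0 = 1/6
H(U) = -[(7/12)·log₂(7/12) + (1/4)·log₂(1/4) + (1/6)·log₂(1/6)]
  = 0.4536 + 0.5000 + 0.4308
  = 1.3844 bits

H(V|U) = 1.3844 - 1.3844 = 0.0000 bits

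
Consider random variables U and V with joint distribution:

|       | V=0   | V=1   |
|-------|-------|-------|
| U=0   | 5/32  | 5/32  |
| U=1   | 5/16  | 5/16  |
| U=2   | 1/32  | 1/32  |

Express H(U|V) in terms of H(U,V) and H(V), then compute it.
H(U|V) = H(U,V) - H(V)

Marginal P(V) (column sums):
  P(V=0) = 5/32 + 5/16 + 1/32 = 1/2
  P(V=1) = 5/32 + 5/16 + 1/32 = 1/2

H(U,V) = -[(5/32)·log₂(5/32) + (5/32)·log₂(5/32) + (5/16)·log₂(5/16) + (5/16)·log₂(5/16) + (1/32)·log₂(1/32) + (1/32)·log₂(1/32)]
  = 0.4184 + 0.4184 + 0.5244 + 0.5244 + 0.1563 + 0.1563
  = 2.1982 bits
H(V) = -[(1/2)·log₂(1/2) + (1/2)·log₂(1/2)]
  = 0.5000 + 0.5000
  = 1.0000 bits

H(U|V) = 2.1982 - 1.0000 = 1.1982 bits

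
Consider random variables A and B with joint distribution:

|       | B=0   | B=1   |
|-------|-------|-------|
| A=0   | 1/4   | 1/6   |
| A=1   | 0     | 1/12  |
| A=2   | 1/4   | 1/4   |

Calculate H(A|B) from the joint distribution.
Marginal P(B) (column sums):
  P(B=0) = 1/4 + 0 + 1/4 = 1/2
  P(B=1) = 1/6 + 1/12 + 1/4 = 1/2

H(A|B) = -Σ P(A,B)·log₂ P(A|B), where P(A|B) = P(A,B) / P(B)
  (cells with P(A,B) = 0 contribute 0)
  (A=0,B=0): P(A|B) = (1/4)/(1/2) = 1/2;  -(1/4)·log₂(1/2) = 0.2500
  (A=0,B=1): P(A|B) = (1/6)/(1/2) = 1/3;  -(1/6)·log₂(1/3) = 0.2642
  (A=1,B=1): P(A|B) = (1/12)/(1/2) = 1/6;  -(1/12)·log₂(1/6) = 0.2154
  (A=2,B=0): P(A|B) = (1/4)/(1/2) = 1/2;  -(1/4)·log₂(1/2) = 0.2500
  (A=2,B=1): P(A|B) = (1/4)/(1/2) = 1/2;  -(1/4)·log₂(1/2) = 0.2500
H(A|B) = 0.2500 + 0.2642 + 0.2154 + 0.2500 + 0.2500
  = 1.2296 bits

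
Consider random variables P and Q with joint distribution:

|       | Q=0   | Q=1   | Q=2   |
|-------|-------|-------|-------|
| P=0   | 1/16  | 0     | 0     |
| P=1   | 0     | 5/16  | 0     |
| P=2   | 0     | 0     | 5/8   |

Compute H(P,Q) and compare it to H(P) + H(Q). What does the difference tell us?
Marginal P(P) (row sums):
  P(P=0) = 1/16 + 0 + 0 = 1/16
  P(P=1) = 0 + 5/16 + 0 = 5/16
  P(P=2) = 0 + 0 + 5/8 = 5/8
Marginal P(Q) (column sums):
  P(Q=0) = 1/16 + 0 + 0 = 1/16
  P(Q=1) = 0 + 5/16 + 0 = 5/16
  P(Q=2) = 0 + 0 + 5/8 = 5/8

H(P,Q) = -[(1/16)·log₂(1/16) + (5/16)·log₂(5/16) + (5/8)·log₂(5/8)]
  = 0.2500 + 0.5244 + 0.4238
  = 1.1982 bits
H(P) = -[(1/16)·log₂(1/16) + (5/16)·log₂(5/16) + (5/8)·log₂(5/8)]
  = 0.2500 + 0.5244 + 0.4238
  = 1.1982 bits
H(Q) = -[(1/16)·log₂(1/16) + (5/16)·log₂(5/16) + (5/8)·log₂(5/8)]
  = 0.2500 + 0.5244 + 0.4238
  = 1.1982 bits

H(P) + H(Q) = 1.1982 + 1.1982 = 2.3964 bits
Difference: H(P) + H(Q) - H(P,Q) = 2.3964 - 1.1982 = 1.1982 bits = I(P;Q)

The difference is the mutual information; it is positive here, so P and Q are dependent (knowing one reduces uncertainty about the other by 1.1982 bits).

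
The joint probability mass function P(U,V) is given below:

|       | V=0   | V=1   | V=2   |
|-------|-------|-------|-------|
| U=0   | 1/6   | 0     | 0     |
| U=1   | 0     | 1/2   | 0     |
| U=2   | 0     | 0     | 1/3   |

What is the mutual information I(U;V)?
Marginal P(U) (row sums):
  P(U=0) = 1/6 + 0 + 0 = 1/6
  P(U=1) = 0 + 1/2 + 0 = 1/2
  P(U=2) = 0 + 0 + 1/3 = 1/3
Marginal P(V) (column sums):
  P(V=0) = 1/6 + 0 + 0 = 1/6
  P(V=1) = 0 + 1/2 + 0 = 1/2
  P(V=2) = 0 + 0 + 1/3 = 1/3

H(U) = -[(1/6)·log₂(1/6) + (1/2)·log₂(1/2) + (1/3)·log₂(1/3)]
  = 0.4308 + 0.5000 + 0.5283
  = 1.4591 bits
H(V) = -[(1/6)·log₂(1/6) + (1/2)·log₂(1/2) + (1/3)·log₂(1/3)]
  = 0.4308 + 0.5000 + 0.5283
  = 1.4591 bits
H(U,V) = -[(1/6)·log₂(1/6) + (1/2)·log₂(1/2) + (1/3)·log₂(1/3)]
  = 0.4308 + 0.5000 + 0.5283
  = 1.4591 bits

I(U;V) = H(U) + H(V) - H(U,V)
  = 1.4591 + 1.4591 - 1.4591
  = 1.4591 bits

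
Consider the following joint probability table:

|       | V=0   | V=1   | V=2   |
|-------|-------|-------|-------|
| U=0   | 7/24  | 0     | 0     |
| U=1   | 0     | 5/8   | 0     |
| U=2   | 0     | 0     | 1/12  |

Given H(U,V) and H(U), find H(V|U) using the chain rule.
From the chain rule: H(U,V) = H(U) + H(V|U)
Therefore: H(V|U) = H(U,V) - H(U)

H(U,V) = -[(7/24)·log₂(7/24) + (5/8)·log₂(5/8) + (1/12)·log₂(1/12)]
  = 0.5185 + 0.4238 + 0.2987
  = 1.2410 bits
Marginal P(U) (row sums):
  P(U=0) = 7/24 + 0 + 0 = 7/24
  P(U=1) = 0 + 5/8 + 0 = 5/8
  P(U=2) = 0 + 0 + 1/12 = 1/12
H(U) = -[(7/24)·log₂(7/24) + (5/8)·log₂(5/8) + (1/12)·log₂(1/12)]
  = 0.5185 + 0.4238 + 0.2987
  = 1.2410 bits

H(V|U) = 1.2410 - 1.2410 = 0.0000 bits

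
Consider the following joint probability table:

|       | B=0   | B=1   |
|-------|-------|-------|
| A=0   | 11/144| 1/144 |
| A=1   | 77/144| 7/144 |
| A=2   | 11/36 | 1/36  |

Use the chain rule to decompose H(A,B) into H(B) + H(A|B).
By the chain rule: H(A,B) = H(B) + H(A|B)

Marginal P(B) (column sums):
  P(B=0) = 11/144 + 77/144 + 11/36 = 11/12
  P(B=1) = 1/144 + 7/144 + 1/36 = 1/12
H(B) = -[(11/12)·log₂(11/12) + (1/12)·log₂(1/12)]
  = 0.1151 + 0.2987
  = 0.4138 bits
H(A|B) = -Σ P(A,B)·log₂ P(A|B), where P(A|B) = P(A,B) / P(B)
  (A=0,B=0): P(A|B) = (11/144)/(11/12) = 1/12;  -(11/144)·log₂(1/12) = 0.2739
  (A=0,B=1): P(A|B) = (1/144)/(1/12) = 1/12;  -(1/144)·log₂(1/12) = 0.0249
  (A=1,B=0): P(A|B) = (77/144)/(11/12) = 7/12;  -(77/144)·log₂(7/12) = 0.4158
  (A=1,B=1): P(A|B) = (7/144)/(1/12) = 7/12;  -(7/144)·log₂(7/12) = 0.0378
  (A=2,B=0): P(A|B) = (11/36)/(11/12) = 1/3;  -(11/36)·log₂(1/3) = 0.4843
  (A=2,B=1): P(A|B) = (1/36)/(1/12) = 1/3;  -(1/36)·log₂(1/3) = 0.0440
H(A|B) = 0.2739 + 0.0249 + 0.4158 + 0.0378 + 0.4843 + 0.0440
  = 1.2807 bits

H(A,B) = H(B) + H(A|B) = 0.4138 + 1.2807 = 1.6945 bits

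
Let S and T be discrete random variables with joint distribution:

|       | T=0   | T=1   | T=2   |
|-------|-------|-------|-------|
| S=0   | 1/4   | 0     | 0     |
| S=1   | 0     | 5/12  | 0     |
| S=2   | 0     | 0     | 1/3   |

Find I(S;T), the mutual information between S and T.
Marginal P(S) (row sums):
  P(S=0) = 1/4 + 0 + 0 = 1/4
  P(S=1) = 0 + 5/12 + 0 = 5/12
  P(S=2) = 0 + 0 + 1/3 = 1/3
Marginal P(T) (column sums):
  P(T=0) = 1/4 + 0 + 0 = 1/4
  P(T=1) = 0 + 5/12 + 0 = 5/12
  P(T=2) = 0 + 0 + 1/3 = 1/3

H(S) = -[(1/4)·log₂(1/4) + (5/12)·log₂(5/12) + (1/3)·log₂(1/3)]
  = 0.5000 + 0.5263 + 0.5283
  = 1.5546 bits
H(T) = -[(1/4)·log₂(1/4) + (5/12)·log₂(5/12) + (1/3)·log₂(1/3)]
  = 0.5000 + 0.5263 + 0.5283
  = 1.5546 bits
H(S,T) = -[(1/4)·log₂(1/4) + (5/12)·log₂(5/12) + (1/3)·log₂(1/3)]
  = 0.5000 + 0.5263 + 0.5283
  = 1.5546 bits

I(S;T) = H(S) + H(T) - H(S,T)
  = 1.5546 + 1.5546 - 1.5546
  = 1.5546 bits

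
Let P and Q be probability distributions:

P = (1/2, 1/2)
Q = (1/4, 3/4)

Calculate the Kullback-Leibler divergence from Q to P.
D(P||Q) = Σ P(i) log₂(P(i)/Q(i))
  i=0: (1/2) × log₂((1/2)/(1/4)) = (1/2) × log₂(2) = 0.5000
  i=1: (1/2) × log₂((1/2)/(3/4)) = (1/2) × log₂(2/3) = -0.2925
D(P||Q) = 0.5000 - 0.2925
  = 0.2075 bits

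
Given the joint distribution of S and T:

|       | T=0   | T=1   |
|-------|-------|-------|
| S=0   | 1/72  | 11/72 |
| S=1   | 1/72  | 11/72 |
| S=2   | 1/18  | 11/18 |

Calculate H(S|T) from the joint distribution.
Marginal P(T) (column sums):
  P(T=0) = 1/72 + 1/72 + 1/18 = 1/12
  P(T=1) = 11/72 + 11/72 + 11/18 = 11/12

H(S|T) = -Σ P(S,T)·log₂ P(S|T), where P(S|T) = P(S,T) / P(T)
  (S=0,T=0): P(S|T) = (1/72)/(1/12) = 1/6;  -(1/72)·log₂(1/6) = 0.0359
  (S=0,T=1): P(S|T) = (11/72)/(11/12) = 1/6;  -(11/72)·log₂(1/6) = 0.3949
  (S=1,T=0): P(S|T) = (1/72)/(1/12) = 1/6;  -(1/72)·log₂(1/6) = 0.0359
  (S=1,T=1): P(S|T) = (11/72)/(11/12) = 1/6;  -(11/72)·log₂(1/6) = 0.3949
  (S=2,T=0): P(S|T) = (1/18)/(1/12) = 2/3;  -(1/18)·log₂(2/3) = 0.0325
  (S=2,T=1): P(S|T) = (11/18)/(11/12) = 2/3;  -(11/18)·log₂(2/3) = 0.3575
H(S|T) = 0.0359 + 0.3949 + 0.0359 + 0.3949 + 0.0325 + 0.3575
  = 1.2516 bits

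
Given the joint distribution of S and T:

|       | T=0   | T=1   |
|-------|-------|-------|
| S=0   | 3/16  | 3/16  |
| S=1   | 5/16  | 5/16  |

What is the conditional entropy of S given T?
Marginal P(T) (column sums):
  P(T=0) = 3/16 + 5/16 = 1/2
  P(T=1) = 3/16 + 5/16 = 1/2

H(S|T) = -Σ P(S,T)·log₂ P(S|T), where P(S|T) = P(S,T) / P(T)
  (S=0,T=0): P(S|T) = (3/16)/(1/2) = 3/8;  -(3/16)·log₂(3/8) = 0.2653
  (S=0,T=1): P(S|T) = (3/16)/(1/2) = 3/8;  -(3/16)·log₂(3/8) = 0.2653
  (S=1,T=0): P(S|T) = (5/16)/(1/2) = 5/8;  -(5/16)·log₂(5/8) = 0.2119
  (S=1,T=1): P(S|T) = (5/16)/(1/2) = 5/8;  -(5/16)·log₂(5/8) = 0.2119
H(S|T) = 0.2653 + 0.2653 + 0.2119 + 0.2119
  = 0.9544 bits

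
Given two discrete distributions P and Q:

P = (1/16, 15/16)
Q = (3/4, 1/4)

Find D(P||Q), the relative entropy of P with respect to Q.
D(P||Q) = Σ P(i) log₂(P(i)/Q(i))
  i=0: (1/16) × log₂((1/16)/(3/4)) = (1/16) × log₂(1/12) = -0.2241
  i=1: (15/16) × log₂((15/16)/(1/4)) = (15/16) × log₂(15/4) = 1.7877
D(P||Q) = -0.2241 + 1.7877
  = 1.5636 bits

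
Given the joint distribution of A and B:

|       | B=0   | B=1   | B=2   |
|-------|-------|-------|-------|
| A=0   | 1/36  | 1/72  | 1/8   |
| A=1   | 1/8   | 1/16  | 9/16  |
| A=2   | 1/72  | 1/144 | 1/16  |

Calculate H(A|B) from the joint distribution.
Marginal P(B) (column sums):
  P(B=0) = 1/36 + 1/8 + 1/72 = 1/6
  P(B=1) = 1/72 + 1/16 + 1/144 = 1/12
  P(B=2) = 1/8 + 9/16 + 1/16 = 3/4

H(A|B) = -Σ P(A,B)·log₂ P(A|B), where P(A|B) = P(A,B) / P(B)
  (A=0,B=0): P(A|B) = (1/36)/(1/6) = 1/6;  -(1/36)·log₂(1/6) = 0.0718
  (A=0,B=1): P(A|B) = (1/72)/(1/12) = 1/6;  -(1/72)·log₂(1/6) = 0.0359
  (A=0,B=2): P(A|B) = (1/8)/(3/4) = 1/6;  -(1/8)·log₂(1/6) = 0.3231
  (A=1,B=0): P(A|B) = (1/8)/(1/6) = 3/4;  -(1/8)·log₂(3/4) = 0.0519
  (A=1,B=1): P(A|B) = (1/16)/(1/12) = 3/4;  -(1/16)·log₂(3/4) = 0.0259
  (A=1,B=2): P(A|B) = (9/16)/(3/4) = 3/4;  -(9/16)·log₂(3/4) = 0.2335
  (A=2,B=0): P(A|B) = (1/72)/(1/6) = 1/12;  -(1/72)·log₂(1/12) = 0.0498
  (A=2,B=1): P(A|B) = (1/144)/(1/12) = 1/12;  -(1/144)·log₂(1/12) = 0.0249
  (A=2,B=2): P(A|B) = (1/16)/(3/4) = 1/12;  -(1/16)·log₂(1/12) = 0.2241
H(A|B) = 0.0718 + 0.0359 + 0.3231 + 0.0519 + 0.0259 + 0.2335 + 0.0498 + 0.0249 + 0.2241
  = 1.0409 bits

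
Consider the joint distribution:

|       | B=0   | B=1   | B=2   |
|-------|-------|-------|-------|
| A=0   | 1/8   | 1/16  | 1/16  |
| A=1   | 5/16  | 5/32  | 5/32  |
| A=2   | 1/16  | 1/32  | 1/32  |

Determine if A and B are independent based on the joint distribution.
Marginal P(A) (row sums):
  P(A=0) = 1/8 + 1/16 + 1/16 = 1/4
  P(A=1) = 5/16 + 5/32 + 5/32 = 5/8
  P(A=2) = 1/16 + 1/32 + 1/32 = 1/8
Marginal P(B) (column sums):
  P(B=0) = 1/8 + 5/16 + 1/16 = 1/2
  P(B=1) = 1/16 + 5/32 + 1/32 = 1/4
  P(B=2) = 1/16 + 5/32 + 1/32 = 1/4

A and B are independent iff P(A=i,B=j) = P(A=i)·P(B=j) for every cell.
  P(A=0)·P(B=0) = 1/4 × 1/2 = 1/8 = P(A=0,B=0) ✓
  P(A=0)·P(B=1) = 1/4 × 1/4 = 1/16 = P(A=0,B=1) ✓
  P(A=0)·P(B=2) = 1/4 × 1/4 = 1/16 = P(A=0,B=2) ✓
  P(A=1)·P(B=0) = 5/8 × 1/2 = 5/16 = P(A=1,B=0) ✓
  P(A=1)·P(B=1) = 5/8 × 1/4 = 5/32 = P(A=1,B=1) ✓
  P(A=1)·P(B=2) = 5/8 × 1/4 = 5/32 = P(A=1,B=2) ✓
  P(A=2)·P(B=0) = 1/8 × 1/2 = 1/16 = P(A=2,B=0) ✓
  P(A=2)·P(B=1) = 1/8 × 1/4 = 1/32 = P(A=2,B=1) ✓
  P(A=2)·P(B=2) = 1/8 × 1/4 = 1/32 = P(A=2,B=2) ✓

Yes, A and B are independent: every cell factors, so I(A;B) = 0 bits.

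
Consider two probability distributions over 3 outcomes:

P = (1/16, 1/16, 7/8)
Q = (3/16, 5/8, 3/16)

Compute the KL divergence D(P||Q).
D(P||Q) = Σ P(i) log₂(P(i)/Q(i))
  i=0: (1/16) × log₂((1/16)/(3/16)) = (1/16) × log₂(1/3) = -0.0991
  i=1: (1/16) × log₂((1/16)/(5/8)) = (1/16) × log₂(1/10) = -0.2076
  i=2: (7/8) × log₂((7/8)/(3/16)) = (7/8) × log₂(14/3) = 1.9446
D(P||Q) = -0.0991 - 0.2076 + 1.9446
  = 1.6379 bits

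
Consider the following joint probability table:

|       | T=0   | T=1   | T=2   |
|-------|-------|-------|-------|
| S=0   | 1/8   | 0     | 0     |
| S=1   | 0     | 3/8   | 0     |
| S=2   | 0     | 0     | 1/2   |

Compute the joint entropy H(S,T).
H(S,T) = -Σ P(S,T) log₂ P(S,T), summed over the non-zero cells:
H(S,T) = -[(1/8)·log₂(1/8) + (3/8)·log₂(3/8) + (1/2)·log₂(1/2)]
  = 0.3750 + 0.5306 + 0.5000
  = 1.4056 bits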